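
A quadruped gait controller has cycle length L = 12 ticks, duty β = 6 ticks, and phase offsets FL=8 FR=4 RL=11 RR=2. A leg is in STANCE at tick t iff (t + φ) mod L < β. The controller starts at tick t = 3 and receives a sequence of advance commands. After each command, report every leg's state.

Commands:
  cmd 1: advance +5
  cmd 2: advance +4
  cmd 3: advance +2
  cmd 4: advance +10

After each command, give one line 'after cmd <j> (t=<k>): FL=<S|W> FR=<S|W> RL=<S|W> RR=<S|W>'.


after cmd 1 (t=8): FL=S FR=S RL=W RR=W
after cmd 2 (t=12): FL=W FR=S RL=W RR=S
after cmd 3 (t=14): FL=W FR=W RL=S RR=S
after cmd 4 (t=24): FL=W FR=S RL=W RR=S

start t=3: FL=W FR=W RL=S RR=S
cmd 1: advance +5 → t=8, phase=(4,0,7,10) → FL=S FR=S RL=W RR=W
cmd 2: advance +4 → t=12, phase=(8,4,11,2) → FL=W FR=S RL=W RR=S
cmd 3: advance +2 → t=14, phase=(10,6,1,4) → FL=W FR=W RL=S RR=S
cmd 4: advance +10 → t=24, phase=(8,4,11,2) → FL=W FR=S RL=W RR=S


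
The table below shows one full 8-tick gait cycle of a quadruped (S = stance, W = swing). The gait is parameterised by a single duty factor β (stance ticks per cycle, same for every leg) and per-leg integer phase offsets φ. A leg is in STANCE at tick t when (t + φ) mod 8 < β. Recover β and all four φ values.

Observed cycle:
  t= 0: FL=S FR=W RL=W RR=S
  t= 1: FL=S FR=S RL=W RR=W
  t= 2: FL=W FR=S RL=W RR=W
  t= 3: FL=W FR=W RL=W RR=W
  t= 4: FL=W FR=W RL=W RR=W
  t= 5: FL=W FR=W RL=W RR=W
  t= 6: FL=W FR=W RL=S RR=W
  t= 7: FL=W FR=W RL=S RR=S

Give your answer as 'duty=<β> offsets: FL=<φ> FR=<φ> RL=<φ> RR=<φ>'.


duty=2 offsets: FL=0 FR=7 RL=2 RR=1

duty β = stance ticks per leg = 2
FL: stance ticks = 2; W→S at t=0 → φ=0
FR: stance ticks = 2; W→S at t=1 → φ=7
RL: stance ticks = 2; W→S at t=6 → φ=2
RR: stance ticks = 2; W→S at t=7 → φ=1


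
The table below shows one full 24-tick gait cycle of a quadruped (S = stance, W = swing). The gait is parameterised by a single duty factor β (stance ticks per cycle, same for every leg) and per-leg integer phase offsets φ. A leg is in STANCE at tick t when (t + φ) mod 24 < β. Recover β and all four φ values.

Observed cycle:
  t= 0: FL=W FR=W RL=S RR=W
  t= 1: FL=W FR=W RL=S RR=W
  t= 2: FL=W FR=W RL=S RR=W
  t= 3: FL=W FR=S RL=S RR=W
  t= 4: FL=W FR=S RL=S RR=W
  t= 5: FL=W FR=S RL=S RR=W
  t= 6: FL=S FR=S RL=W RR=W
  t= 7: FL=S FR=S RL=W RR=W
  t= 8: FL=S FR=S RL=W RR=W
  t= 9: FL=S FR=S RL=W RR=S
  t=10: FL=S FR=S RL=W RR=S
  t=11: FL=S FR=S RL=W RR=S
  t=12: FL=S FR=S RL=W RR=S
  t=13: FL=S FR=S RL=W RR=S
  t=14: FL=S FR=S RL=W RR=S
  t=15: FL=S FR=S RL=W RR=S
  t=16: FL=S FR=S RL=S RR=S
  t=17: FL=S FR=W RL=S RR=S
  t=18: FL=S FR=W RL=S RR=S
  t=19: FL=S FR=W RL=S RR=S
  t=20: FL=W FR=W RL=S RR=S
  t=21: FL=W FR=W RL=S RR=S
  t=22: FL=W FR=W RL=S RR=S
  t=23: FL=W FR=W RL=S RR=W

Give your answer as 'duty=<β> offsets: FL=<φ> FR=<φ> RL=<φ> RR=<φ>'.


duty β = stance ticks per leg = 14
FL: stance ticks = 14; W→S at t=6 → φ=18
FR: stance ticks = 14; W→S at t=3 → φ=21
RL: stance ticks = 14; W→S at t=16 → φ=8
RR: stance ticks = 14; W→S at t=9 → φ=15

duty=14 offsets: FL=18 FR=21 RL=8 RR=15


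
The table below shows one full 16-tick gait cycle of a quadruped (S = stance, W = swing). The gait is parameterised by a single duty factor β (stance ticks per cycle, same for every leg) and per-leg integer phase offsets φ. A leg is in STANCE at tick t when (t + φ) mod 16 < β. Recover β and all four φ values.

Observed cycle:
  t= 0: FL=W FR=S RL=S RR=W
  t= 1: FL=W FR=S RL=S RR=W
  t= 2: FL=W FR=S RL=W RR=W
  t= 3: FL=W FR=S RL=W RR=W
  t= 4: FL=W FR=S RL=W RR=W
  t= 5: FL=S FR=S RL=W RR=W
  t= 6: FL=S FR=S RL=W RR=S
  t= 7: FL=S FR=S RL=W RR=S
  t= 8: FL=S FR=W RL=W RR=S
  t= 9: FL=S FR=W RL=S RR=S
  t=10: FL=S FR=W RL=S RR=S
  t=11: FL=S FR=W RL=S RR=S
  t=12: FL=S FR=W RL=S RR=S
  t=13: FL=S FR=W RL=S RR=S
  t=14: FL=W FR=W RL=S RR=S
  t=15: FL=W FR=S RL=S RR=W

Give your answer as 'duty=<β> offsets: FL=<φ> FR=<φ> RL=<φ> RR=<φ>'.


duty=9 offsets: FL=11 FR=1 RL=7 RR=10

duty β = stance ticks per leg = 9
FL: stance ticks = 9; W→S at t=5 → φ=11
FR: stance ticks = 9; W→S at t=15 → φ=1
RL: stance ticks = 9; W→S at t=9 → φ=7
RR: stance ticks = 9; W→S at t=6 → φ=10


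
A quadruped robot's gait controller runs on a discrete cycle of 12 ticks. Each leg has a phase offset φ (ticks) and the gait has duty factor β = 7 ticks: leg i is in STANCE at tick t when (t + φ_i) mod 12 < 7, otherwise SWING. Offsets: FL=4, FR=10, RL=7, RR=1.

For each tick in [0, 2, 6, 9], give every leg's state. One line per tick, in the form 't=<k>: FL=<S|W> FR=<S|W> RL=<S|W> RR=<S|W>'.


t=0: FL=S FR=W RL=W RR=S
t=2: FL=S FR=S RL=W RR=S
t=6: FL=W FR=S RL=S RR=W
t=9: FL=S FR=W RL=S RR=W

t=0: phase=(4,10,7,1) vs β=7 → FL=S FR=W RL=W RR=S
t=2: phase=(6,0,9,3) vs β=7 → FL=S FR=S RL=W RR=S
t=6: phase=(10,4,1,7) vs β=7 → FL=W FR=S RL=S RR=W
t=9: phase=(1,7,4,10) vs β=7 → FL=S FR=W RL=S RR=W


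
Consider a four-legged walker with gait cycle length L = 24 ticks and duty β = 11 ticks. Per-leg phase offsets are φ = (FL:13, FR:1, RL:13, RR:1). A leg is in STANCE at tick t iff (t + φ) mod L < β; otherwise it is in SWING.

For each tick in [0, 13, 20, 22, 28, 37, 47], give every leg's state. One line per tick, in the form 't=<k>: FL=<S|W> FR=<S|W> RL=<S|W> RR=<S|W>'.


t=0: FL=W FR=S RL=W RR=S
t=13: FL=S FR=W RL=S RR=W
t=20: FL=S FR=W RL=S RR=W
t=22: FL=W FR=W RL=W RR=W
t=28: FL=W FR=S RL=W RR=S
t=37: FL=S FR=W RL=S RR=W
t=47: FL=W FR=S RL=W RR=S

t=0: phase=(13,1,13,1) vs β=11 → FL=W FR=S RL=W RR=S
t=13: phase=(2,14,2,14) vs β=11 → FL=S FR=W RL=S RR=W
t=20: phase=(9,21,9,21) vs β=11 → FL=S FR=W RL=S RR=W
t=22: phase=(11,23,11,23) vs β=11 → FL=W FR=W RL=W RR=W
t=28: phase=(17,5,17,5) vs β=11 → FL=W FR=S RL=W RR=S
t=37: phase=(2,14,2,14) vs β=11 → FL=S FR=W RL=S RR=W
t=47: phase=(12,0,12,0) vs β=11 → FL=W FR=S RL=W RR=S


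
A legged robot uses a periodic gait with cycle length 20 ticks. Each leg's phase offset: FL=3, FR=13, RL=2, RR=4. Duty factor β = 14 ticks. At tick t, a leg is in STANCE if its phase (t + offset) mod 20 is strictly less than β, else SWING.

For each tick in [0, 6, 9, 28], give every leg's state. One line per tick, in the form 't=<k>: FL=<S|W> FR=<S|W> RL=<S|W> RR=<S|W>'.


t=0: phase=(3,13,2,4) vs β=14 → FL=S FR=S RL=S RR=S
t=6: phase=(9,19,8,10) vs β=14 → FL=S FR=W RL=S RR=S
t=9: phase=(12,2,11,13) vs β=14 → FL=S FR=S RL=S RR=S
t=28: phase=(11,1,10,12) vs β=14 → FL=S FR=S RL=S RR=S

t=0: FL=S FR=S RL=S RR=S
t=6: FL=S FR=W RL=S RR=S
t=9: FL=S FR=S RL=S RR=S
t=28: FL=S FR=S RL=S RR=S


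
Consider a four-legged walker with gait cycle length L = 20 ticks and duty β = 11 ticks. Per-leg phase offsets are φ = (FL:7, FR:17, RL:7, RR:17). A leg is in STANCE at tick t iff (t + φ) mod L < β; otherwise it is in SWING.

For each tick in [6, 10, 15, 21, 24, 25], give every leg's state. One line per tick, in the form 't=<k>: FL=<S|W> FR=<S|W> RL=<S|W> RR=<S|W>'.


t=6: phase=(13,3,13,3) vs β=11 → FL=W FR=S RL=W RR=S
t=10: phase=(17,7,17,7) vs β=11 → FL=W FR=S RL=W RR=S
t=15: phase=(2,12,2,12) vs β=11 → FL=S FR=W RL=S RR=W
t=21: phase=(8,18,8,18) vs β=11 → FL=S FR=W RL=S RR=W
t=24: phase=(11,1,11,1) vs β=11 → FL=W FR=S RL=W RR=S
t=25: phase=(12,2,12,2) vs β=11 → FL=W FR=S RL=W RR=S

t=6: FL=W FR=S RL=W RR=S
t=10: FL=W FR=S RL=W RR=S
t=15: FL=S FR=W RL=S RR=W
t=21: FL=S FR=W RL=S RR=W
t=24: FL=W FR=S RL=W RR=S
t=25: FL=W FR=S RL=W RR=S


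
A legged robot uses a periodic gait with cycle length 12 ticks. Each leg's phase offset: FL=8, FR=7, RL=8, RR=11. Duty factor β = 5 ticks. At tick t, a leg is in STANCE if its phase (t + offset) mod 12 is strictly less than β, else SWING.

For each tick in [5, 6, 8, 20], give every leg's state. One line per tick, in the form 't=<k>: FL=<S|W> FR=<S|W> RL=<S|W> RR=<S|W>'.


t=5: phase=(1,0,1,4) vs β=5 → FL=S FR=S RL=S RR=S
t=6: phase=(2,1,2,5) vs β=5 → FL=S FR=S RL=S RR=W
t=8: phase=(4,3,4,7) vs β=5 → FL=S FR=S RL=S RR=W
t=20: phase=(4,3,4,7) vs β=5 → FL=S FR=S RL=S RR=W

t=5: FL=S FR=S RL=S RR=S
t=6: FL=S FR=S RL=S RR=W
t=8: FL=S FR=S RL=S RR=W
t=20: FL=S FR=S RL=S RR=W


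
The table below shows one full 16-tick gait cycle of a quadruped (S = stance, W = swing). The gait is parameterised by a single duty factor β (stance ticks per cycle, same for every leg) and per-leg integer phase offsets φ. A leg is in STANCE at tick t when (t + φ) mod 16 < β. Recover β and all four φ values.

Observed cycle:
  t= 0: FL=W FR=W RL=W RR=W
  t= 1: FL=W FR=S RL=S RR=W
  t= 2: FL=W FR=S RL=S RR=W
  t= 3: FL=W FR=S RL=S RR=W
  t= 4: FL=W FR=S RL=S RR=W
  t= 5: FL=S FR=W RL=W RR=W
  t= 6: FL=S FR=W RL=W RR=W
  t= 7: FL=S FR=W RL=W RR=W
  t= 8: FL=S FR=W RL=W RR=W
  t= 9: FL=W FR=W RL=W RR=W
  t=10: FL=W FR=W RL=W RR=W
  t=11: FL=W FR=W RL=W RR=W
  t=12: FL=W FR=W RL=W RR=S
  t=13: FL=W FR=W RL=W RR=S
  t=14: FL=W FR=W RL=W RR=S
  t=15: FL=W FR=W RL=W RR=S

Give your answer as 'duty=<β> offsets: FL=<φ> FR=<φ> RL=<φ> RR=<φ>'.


duty=4 offsets: FL=11 FR=15 RL=15 RR=4

duty β = stance ticks per leg = 4
FL: stance ticks = 4; W→S at t=5 → φ=11
FR: stance ticks = 4; W→S at t=1 → φ=15
RL: stance ticks = 4; W→S at t=1 → φ=15
RR: stance ticks = 4; W→S at t=12 → φ=4


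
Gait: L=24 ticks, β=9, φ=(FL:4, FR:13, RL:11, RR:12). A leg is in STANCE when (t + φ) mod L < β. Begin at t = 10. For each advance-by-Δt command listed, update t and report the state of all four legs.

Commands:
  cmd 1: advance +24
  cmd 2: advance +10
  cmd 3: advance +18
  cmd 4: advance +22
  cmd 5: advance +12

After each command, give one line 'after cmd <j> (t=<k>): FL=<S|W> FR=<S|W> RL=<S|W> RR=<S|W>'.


after cmd 1 (t=34): FL=W FR=W RL=W RR=W
after cmd 2 (t=44): FL=S FR=W RL=S RR=S
after cmd 3 (t=62): FL=W FR=S RL=S RR=S
after cmd 4 (t=84): FL=W FR=S RL=W RR=S
after cmd 5 (t=96): FL=S FR=W RL=W RR=W

start t=10: FL=W FR=W RL=W RR=W
cmd 1: advance +24 → t=34, phase=(14,23,21,22) → FL=W FR=W RL=W RR=W
cmd 2: advance +10 → t=44, phase=(0,9,7,8) → FL=S FR=W RL=S RR=S
cmd 3: advance +18 → t=62, phase=(18,3,1,2) → FL=W FR=S RL=S RR=S
cmd 4: advance +22 → t=84, phase=(16,1,23,0) → FL=W FR=S RL=W RR=S
cmd 5: advance +12 → t=96, phase=(4,13,11,12) → FL=S FR=W RL=W RR=W


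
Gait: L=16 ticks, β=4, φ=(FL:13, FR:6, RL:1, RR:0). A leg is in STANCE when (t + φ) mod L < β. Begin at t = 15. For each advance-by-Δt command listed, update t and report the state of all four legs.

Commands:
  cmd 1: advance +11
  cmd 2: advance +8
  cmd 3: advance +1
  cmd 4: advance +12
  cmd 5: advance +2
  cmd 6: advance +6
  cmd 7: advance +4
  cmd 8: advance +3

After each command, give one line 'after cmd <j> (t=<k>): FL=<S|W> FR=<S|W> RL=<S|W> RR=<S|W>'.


after cmd 1 (t=26): FL=W FR=S RL=W RR=W
after cmd 2 (t=34): FL=W FR=W RL=S RR=S
after cmd 3 (t=35): FL=S FR=W RL=W RR=S
after cmd 4 (t=47): FL=W FR=W RL=S RR=W
after cmd 5 (t=49): FL=W FR=W RL=S RR=S
after cmd 6 (t=55): FL=W FR=W RL=W RR=W
after cmd 7 (t=59): FL=W FR=S RL=W RR=W
after cmd 8 (t=62): FL=W FR=W RL=W RR=W

start t=15: FL=W FR=W RL=S RR=W
cmd 1: advance +11 → t=26, phase=(7,0,11,10) → FL=W FR=S RL=W RR=W
cmd 2: advance +8 → t=34, phase=(15,8,3,2) → FL=W FR=W RL=S RR=S
cmd 3: advance +1 → t=35, phase=(0,9,4,3) → FL=S FR=W RL=W RR=S
cmd 4: advance +12 → t=47, phase=(12,5,0,15) → FL=W FR=W RL=S RR=W
cmd 5: advance +2 → t=49, phase=(14,7,2,1) → FL=W FR=W RL=S RR=S
cmd 6: advance +6 → t=55, phase=(4,13,8,7) → FL=W FR=W RL=W RR=W
cmd 7: advance +4 → t=59, phase=(8,1,12,11) → FL=W FR=S RL=W RR=W
cmd 8: advance +3 → t=62, phase=(11,4,15,14) → FL=W FR=W RL=W RR=W


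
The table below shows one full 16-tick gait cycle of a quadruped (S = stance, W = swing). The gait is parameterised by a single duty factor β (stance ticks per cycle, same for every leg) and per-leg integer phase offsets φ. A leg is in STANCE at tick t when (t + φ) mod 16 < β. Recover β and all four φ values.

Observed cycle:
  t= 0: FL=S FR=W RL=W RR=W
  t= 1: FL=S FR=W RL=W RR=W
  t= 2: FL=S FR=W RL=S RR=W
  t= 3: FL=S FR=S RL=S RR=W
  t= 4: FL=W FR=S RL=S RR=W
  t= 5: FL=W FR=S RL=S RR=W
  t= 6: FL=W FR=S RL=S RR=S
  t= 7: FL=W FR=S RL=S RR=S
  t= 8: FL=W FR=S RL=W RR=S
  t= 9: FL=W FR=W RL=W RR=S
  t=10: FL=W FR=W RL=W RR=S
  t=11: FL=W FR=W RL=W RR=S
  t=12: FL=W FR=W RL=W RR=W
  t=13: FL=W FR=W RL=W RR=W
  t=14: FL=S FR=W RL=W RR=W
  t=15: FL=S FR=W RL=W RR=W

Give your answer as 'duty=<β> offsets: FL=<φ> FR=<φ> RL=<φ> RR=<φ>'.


duty β = stance ticks per leg = 6
FL: stance ticks = 6; W→S at t=14 → φ=2
FR: stance ticks = 6; W→S at t=3 → φ=13
RL: stance ticks = 6; W→S at t=2 → φ=14
RR: stance ticks = 6; W→S at t=6 → φ=10

duty=6 offsets: FL=2 FR=13 RL=14 RR=10


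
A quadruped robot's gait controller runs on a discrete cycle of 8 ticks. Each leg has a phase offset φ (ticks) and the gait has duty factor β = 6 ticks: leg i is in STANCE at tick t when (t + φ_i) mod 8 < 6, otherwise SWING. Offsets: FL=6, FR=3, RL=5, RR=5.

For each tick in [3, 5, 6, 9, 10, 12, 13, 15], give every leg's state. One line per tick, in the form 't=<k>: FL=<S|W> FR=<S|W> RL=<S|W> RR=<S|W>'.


t=3: phase=(1,6,0,0) vs β=6 → FL=S FR=W RL=S RR=S
t=5: phase=(3,0,2,2) vs β=6 → FL=S FR=S RL=S RR=S
t=6: phase=(4,1,3,3) vs β=6 → FL=S FR=S RL=S RR=S
t=9: phase=(7,4,6,6) vs β=6 → FL=W FR=S RL=W RR=W
t=10: phase=(0,5,7,7) vs β=6 → FL=S FR=S RL=W RR=W
t=12: phase=(2,7,1,1) vs β=6 → FL=S FR=W RL=S RR=S
t=13: phase=(3,0,2,2) vs β=6 → FL=S FR=S RL=S RR=S
t=15: phase=(5,2,4,4) vs β=6 → FL=S FR=S RL=S RR=S

t=3: FL=S FR=W RL=S RR=S
t=5: FL=S FR=S RL=S RR=S
t=6: FL=S FR=S RL=S RR=S
t=9: FL=W FR=S RL=W RR=W
t=10: FL=S FR=S RL=W RR=W
t=12: FL=S FR=W RL=S RR=S
t=13: FL=S FR=S RL=S RR=S
t=15: FL=S FR=S RL=S RR=S


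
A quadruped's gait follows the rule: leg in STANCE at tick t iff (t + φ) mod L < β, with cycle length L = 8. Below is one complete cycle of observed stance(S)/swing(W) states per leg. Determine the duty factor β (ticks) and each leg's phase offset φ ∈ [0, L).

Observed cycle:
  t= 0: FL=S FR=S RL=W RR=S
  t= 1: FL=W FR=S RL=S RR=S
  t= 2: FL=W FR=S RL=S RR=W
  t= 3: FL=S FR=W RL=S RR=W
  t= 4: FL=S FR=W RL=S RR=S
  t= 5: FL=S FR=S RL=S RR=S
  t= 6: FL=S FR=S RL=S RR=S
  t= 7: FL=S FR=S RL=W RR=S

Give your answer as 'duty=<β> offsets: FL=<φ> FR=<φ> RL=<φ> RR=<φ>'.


duty=6 offsets: FL=5 FR=3 RL=7 RR=4

duty β = stance ticks per leg = 6
FL: stance ticks = 6; W→S at t=3 → φ=5
FR: stance ticks = 6; W→S at t=5 → φ=3
RL: stance ticks = 6; W→S at t=1 → φ=7
RR: stance ticks = 6; W→S at t=4 → φ=4


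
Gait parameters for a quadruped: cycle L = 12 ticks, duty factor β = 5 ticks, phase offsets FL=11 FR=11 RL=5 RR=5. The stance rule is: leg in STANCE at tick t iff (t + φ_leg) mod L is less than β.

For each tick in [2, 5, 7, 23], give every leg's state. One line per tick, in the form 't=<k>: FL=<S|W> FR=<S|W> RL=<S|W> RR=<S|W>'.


t=2: phase=(1,1,7,7) vs β=5 → FL=S FR=S RL=W RR=W
t=5: phase=(4,4,10,10) vs β=5 → FL=S FR=S RL=W RR=W
t=7: phase=(6,6,0,0) vs β=5 → FL=W FR=W RL=S RR=S
t=23: phase=(10,10,4,4) vs β=5 → FL=W FR=W RL=S RR=S

t=2: FL=S FR=S RL=W RR=W
t=5: FL=S FR=S RL=W RR=W
t=7: FL=W FR=W RL=S RR=S
t=23: FL=W FR=W RL=S RR=S


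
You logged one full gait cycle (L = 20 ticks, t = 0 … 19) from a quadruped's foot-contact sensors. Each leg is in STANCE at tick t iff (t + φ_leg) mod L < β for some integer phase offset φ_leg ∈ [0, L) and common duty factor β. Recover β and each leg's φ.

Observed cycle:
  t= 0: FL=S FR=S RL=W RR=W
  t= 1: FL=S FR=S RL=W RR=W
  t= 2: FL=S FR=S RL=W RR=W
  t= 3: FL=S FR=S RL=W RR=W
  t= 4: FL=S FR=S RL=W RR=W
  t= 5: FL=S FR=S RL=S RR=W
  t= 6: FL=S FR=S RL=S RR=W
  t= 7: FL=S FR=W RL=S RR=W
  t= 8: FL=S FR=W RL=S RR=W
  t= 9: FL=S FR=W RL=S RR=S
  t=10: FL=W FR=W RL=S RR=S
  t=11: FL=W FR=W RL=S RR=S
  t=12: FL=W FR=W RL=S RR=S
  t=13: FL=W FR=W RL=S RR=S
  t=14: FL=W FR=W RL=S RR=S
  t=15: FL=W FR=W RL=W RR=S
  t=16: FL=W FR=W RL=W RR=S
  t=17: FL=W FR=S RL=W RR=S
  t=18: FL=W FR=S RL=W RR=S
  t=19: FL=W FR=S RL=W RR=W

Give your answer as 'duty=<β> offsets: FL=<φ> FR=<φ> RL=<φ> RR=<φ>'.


duty β = stance ticks per leg = 10
FL: stance ticks = 10; W→S at t=0 → φ=0
FR: stance ticks = 10; W→S at t=17 → φ=3
RL: stance ticks = 10; W→S at t=5 → φ=15
RR: stance ticks = 10; W→S at t=9 → φ=11

duty=10 offsets: FL=0 FR=3 RL=15 RR=11


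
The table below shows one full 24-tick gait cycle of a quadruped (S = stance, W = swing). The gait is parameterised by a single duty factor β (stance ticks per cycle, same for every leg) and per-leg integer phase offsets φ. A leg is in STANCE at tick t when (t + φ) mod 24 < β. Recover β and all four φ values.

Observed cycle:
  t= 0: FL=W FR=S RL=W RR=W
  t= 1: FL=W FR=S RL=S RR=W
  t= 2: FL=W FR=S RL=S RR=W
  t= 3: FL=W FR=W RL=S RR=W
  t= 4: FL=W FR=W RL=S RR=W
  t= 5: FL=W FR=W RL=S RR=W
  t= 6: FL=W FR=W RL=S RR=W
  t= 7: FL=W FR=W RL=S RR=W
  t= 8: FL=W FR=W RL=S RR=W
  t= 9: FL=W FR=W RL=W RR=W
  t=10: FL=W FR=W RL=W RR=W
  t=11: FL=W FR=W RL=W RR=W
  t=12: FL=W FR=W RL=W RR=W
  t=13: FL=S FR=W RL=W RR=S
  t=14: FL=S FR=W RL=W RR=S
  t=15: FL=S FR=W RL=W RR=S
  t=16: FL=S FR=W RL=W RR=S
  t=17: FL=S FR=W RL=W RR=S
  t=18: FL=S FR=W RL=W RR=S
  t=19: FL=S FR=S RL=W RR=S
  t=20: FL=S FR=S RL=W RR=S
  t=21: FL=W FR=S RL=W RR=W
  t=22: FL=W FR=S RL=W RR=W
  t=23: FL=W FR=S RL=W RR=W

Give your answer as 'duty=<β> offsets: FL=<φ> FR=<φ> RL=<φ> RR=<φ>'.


duty=8 offsets: FL=11 FR=5 RL=23 RR=11

duty β = stance ticks per leg = 8
FL: stance ticks = 8; W→S at t=13 → φ=11
FR: stance ticks = 8; W→S at t=19 → φ=5
RL: stance ticks = 8; W→S at t=1 → φ=23
RR: stance ticks = 8; W→S at t=13 → φ=11


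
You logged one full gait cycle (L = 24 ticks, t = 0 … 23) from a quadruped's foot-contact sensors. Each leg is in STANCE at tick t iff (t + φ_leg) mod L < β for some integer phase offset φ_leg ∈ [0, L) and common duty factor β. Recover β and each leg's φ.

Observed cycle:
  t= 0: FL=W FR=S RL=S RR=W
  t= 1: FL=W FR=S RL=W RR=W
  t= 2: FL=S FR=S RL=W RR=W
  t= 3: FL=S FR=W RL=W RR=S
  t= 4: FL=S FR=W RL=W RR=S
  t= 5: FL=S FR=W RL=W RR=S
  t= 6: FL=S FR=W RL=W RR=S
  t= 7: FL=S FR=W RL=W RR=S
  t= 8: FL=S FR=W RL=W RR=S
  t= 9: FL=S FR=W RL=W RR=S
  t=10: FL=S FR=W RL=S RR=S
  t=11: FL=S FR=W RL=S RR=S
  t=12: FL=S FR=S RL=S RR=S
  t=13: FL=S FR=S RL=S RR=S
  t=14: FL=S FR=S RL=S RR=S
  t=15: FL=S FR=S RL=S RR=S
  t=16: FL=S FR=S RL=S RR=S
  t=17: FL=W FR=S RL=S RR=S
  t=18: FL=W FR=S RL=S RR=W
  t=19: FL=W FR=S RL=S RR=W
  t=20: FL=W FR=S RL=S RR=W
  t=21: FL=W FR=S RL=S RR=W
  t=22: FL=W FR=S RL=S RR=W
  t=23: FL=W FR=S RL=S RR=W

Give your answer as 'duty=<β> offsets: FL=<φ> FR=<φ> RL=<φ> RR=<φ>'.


duty β = stance ticks per leg = 15
FL: stance ticks = 15; W→S at t=2 → φ=22
FR: stance ticks = 15; W→S at t=12 → φ=12
RL: stance ticks = 15; W→S at t=10 → φ=14
RR: stance ticks = 15; W→S at t=3 → φ=21

duty=15 offsets: FL=22 FR=12 RL=14 RR=21


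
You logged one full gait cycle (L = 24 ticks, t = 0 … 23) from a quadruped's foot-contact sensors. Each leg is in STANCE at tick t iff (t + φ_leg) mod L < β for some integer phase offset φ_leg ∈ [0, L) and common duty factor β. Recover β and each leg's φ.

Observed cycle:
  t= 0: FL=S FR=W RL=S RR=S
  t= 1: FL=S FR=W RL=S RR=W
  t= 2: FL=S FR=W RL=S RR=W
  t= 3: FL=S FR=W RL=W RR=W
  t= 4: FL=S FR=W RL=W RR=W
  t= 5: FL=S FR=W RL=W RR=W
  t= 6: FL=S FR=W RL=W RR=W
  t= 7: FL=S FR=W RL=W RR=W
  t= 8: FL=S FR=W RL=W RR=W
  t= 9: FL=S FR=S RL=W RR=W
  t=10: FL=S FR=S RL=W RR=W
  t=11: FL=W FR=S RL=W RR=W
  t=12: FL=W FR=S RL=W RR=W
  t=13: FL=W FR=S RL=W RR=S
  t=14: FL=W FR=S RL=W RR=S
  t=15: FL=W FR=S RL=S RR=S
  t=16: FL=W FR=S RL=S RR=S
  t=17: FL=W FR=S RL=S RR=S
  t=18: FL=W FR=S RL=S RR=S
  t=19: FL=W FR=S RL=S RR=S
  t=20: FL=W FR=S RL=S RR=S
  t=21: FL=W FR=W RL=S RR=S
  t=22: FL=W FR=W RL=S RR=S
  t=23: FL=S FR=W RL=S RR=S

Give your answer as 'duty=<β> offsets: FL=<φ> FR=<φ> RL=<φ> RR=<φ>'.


duty=12 offsets: FL=1 FR=15 RL=9 RR=11

duty β = stance ticks per leg = 12
FL: stance ticks = 12; W→S at t=23 → φ=1
FR: stance ticks = 12; W→S at t=9 → φ=15
RL: stance ticks = 12; W→S at t=15 → φ=9
RR: stance ticks = 12; W→S at t=13 → φ=11


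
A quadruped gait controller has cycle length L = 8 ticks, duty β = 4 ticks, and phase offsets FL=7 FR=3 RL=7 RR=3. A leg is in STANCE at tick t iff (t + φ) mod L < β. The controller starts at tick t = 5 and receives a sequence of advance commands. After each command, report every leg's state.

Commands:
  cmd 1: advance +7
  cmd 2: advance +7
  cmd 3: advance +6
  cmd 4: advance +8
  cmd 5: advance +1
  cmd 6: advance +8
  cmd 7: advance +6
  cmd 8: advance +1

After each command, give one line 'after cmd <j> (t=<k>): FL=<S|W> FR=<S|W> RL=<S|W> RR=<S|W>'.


after cmd 1 (t=12): FL=S FR=W RL=S RR=W
after cmd 2 (t=19): FL=S FR=W RL=S RR=W
after cmd 3 (t=25): FL=S FR=W RL=S RR=W
after cmd 4 (t=33): FL=S FR=W RL=S RR=W
after cmd 5 (t=34): FL=S FR=W RL=S RR=W
after cmd 6 (t=42): FL=S FR=W RL=S RR=W
after cmd 7 (t=48): FL=W FR=S RL=W RR=S
after cmd 8 (t=49): FL=S FR=W RL=S RR=W

start t=5: FL=W FR=S RL=W RR=S
cmd 1: advance +7 → t=12, phase=(3,7,3,7) → FL=S FR=W RL=S RR=W
cmd 2: advance +7 → t=19, phase=(2,6,2,6) → FL=S FR=W RL=S RR=W
cmd 3: advance +6 → t=25, phase=(0,4,0,4) → FL=S FR=W RL=S RR=W
cmd 4: advance +8 → t=33, phase=(0,4,0,4) → FL=S FR=W RL=S RR=W
cmd 5: advance +1 → t=34, phase=(1,5,1,5) → FL=S FR=W RL=S RR=W
cmd 6: advance +8 → t=42, phase=(1,5,1,5) → FL=S FR=W RL=S RR=W
cmd 7: advance +6 → t=48, phase=(7,3,7,3) → FL=W FR=S RL=W RR=S
cmd 8: advance +1 → t=49, phase=(0,4,0,4) → FL=S FR=W RL=S RR=W


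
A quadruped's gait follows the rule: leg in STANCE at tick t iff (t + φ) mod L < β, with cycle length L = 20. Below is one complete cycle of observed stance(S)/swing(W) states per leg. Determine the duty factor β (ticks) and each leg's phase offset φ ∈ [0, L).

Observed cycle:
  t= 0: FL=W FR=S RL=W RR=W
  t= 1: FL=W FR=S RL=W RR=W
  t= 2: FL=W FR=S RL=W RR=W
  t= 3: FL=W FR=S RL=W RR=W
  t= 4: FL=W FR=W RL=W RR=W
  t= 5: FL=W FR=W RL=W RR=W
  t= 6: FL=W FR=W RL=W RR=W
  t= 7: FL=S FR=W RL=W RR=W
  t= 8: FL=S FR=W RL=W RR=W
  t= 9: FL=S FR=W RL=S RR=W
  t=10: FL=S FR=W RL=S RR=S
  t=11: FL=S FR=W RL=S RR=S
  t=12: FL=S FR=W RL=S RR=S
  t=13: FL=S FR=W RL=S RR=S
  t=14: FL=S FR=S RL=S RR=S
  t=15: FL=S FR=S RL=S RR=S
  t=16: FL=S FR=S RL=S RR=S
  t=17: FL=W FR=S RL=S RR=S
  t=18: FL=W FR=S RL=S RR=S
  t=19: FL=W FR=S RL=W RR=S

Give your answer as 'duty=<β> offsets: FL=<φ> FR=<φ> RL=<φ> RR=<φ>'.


duty β = stance ticks per leg = 10
FL: stance ticks = 10; W→S at t=7 → φ=13
FR: stance ticks = 10; W→S at t=14 → φ=6
RL: stance ticks = 10; W→S at t=9 → φ=11
RR: stance ticks = 10; W→S at t=10 → φ=10

duty=10 offsets: FL=13 FR=6 RL=11 RR=10


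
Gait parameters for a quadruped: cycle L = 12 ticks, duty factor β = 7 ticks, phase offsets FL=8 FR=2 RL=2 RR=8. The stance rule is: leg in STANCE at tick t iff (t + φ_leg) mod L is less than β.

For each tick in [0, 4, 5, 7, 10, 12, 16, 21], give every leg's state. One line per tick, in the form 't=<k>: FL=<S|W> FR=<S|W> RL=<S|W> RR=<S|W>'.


t=0: FL=W FR=S RL=S RR=W
t=4: FL=S FR=S RL=S RR=S
t=5: FL=S FR=W RL=W RR=S
t=7: FL=S FR=W RL=W RR=S
t=10: FL=S FR=S RL=S RR=S
t=12: FL=W FR=S RL=S RR=W
t=16: FL=S FR=S RL=S RR=S
t=21: FL=S FR=W RL=W RR=S

t=0: phase=(8,2,2,8) vs β=7 → FL=W FR=S RL=S RR=W
t=4: phase=(0,6,6,0) vs β=7 → FL=S FR=S RL=S RR=S
t=5: phase=(1,7,7,1) vs β=7 → FL=S FR=W RL=W RR=S
t=7: phase=(3,9,9,3) vs β=7 → FL=S FR=W RL=W RR=S
t=10: phase=(6,0,0,6) vs β=7 → FL=S FR=S RL=S RR=S
t=12: phase=(8,2,2,8) vs β=7 → FL=W FR=S RL=S RR=W
t=16: phase=(0,6,6,0) vs β=7 → FL=S FR=S RL=S RR=S
t=21: phase=(5,11,11,5) vs β=7 → FL=S FR=W RL=W RR=S


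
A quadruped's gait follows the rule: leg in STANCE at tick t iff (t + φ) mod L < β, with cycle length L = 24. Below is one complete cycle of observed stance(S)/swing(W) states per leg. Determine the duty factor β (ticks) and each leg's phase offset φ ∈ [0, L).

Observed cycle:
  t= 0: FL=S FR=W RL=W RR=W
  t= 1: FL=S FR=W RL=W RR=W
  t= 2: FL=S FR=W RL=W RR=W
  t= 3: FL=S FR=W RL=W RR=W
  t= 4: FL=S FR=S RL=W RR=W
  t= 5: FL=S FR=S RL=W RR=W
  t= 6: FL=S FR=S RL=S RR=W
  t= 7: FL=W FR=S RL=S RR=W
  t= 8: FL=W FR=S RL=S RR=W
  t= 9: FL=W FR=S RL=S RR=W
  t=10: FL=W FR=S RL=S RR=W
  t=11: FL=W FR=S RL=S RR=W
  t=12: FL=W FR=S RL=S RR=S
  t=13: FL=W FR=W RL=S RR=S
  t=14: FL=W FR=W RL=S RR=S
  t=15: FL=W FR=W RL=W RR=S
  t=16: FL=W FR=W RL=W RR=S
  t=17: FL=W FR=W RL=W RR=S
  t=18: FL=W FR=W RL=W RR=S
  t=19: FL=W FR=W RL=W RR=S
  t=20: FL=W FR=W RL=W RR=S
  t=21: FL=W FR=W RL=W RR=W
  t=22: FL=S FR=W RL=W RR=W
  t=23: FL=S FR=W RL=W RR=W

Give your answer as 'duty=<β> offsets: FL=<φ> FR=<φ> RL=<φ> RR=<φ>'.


duty=9 offsets: FL=2 FR=20 RL=18 RR=12

duty β = stance ticks per leg = 9
FL: stance ticks = 9; W→S at t=22 → φ=2
FR: stance ticks = 9; W→S at t=4 → φ=20
RL: stance ticks = 9; W→S at t=6 → φ=18
RR: stance ticks = 9; W→S at t=12 → φ=12


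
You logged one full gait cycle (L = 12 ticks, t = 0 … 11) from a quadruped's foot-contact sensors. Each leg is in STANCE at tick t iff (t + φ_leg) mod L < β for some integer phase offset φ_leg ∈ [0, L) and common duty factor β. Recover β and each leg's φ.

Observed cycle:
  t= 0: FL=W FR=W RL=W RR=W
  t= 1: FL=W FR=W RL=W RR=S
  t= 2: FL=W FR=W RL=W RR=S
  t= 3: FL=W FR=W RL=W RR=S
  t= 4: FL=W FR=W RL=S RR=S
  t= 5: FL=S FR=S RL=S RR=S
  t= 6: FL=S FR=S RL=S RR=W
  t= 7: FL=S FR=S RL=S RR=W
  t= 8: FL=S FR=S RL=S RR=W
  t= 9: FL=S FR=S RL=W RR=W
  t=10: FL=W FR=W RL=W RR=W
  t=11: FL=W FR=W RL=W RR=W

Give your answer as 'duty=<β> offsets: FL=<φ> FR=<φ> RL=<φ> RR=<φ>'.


duty β = stance ticks per leg = 5
FL: stance ticks = 5; W→S at t=5 → φ=7
FR: stance ticks = 5; W→S at t=5 → φ=7
RL: stance ticks = 5; W→S at t=4 → φ=8
RR: stance ticks = 5; W→S at t=1 → φ=11

duty=5 offsets: FL=7 FR=7 RL=8 RR=11


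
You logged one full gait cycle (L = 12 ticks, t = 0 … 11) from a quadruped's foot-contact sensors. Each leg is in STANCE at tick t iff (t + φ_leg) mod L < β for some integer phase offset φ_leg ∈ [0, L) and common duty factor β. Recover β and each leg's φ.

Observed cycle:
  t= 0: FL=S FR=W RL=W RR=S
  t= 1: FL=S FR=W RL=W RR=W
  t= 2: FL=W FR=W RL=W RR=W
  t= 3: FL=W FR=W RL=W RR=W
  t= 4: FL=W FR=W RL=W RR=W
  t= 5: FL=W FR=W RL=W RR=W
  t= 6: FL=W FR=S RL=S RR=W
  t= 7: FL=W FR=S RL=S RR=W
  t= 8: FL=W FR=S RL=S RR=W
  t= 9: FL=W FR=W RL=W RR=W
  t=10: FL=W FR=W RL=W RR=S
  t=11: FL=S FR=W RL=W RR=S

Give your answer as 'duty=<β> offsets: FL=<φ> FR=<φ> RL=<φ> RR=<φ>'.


duty=3 offsets: FL=1 FR=6 RL=6 RR=2

duty β = stance ticks per leg = 3
FL: stance ticks = 3; W→S at t=11 → φ=1
FR: stance ticks = 3; W→S at t=6 → φ=6
RL: stance ticks = 3; W→S at t=6 → φ=6
RR: stance ticks = 3; W→S at t=10 → φ=2


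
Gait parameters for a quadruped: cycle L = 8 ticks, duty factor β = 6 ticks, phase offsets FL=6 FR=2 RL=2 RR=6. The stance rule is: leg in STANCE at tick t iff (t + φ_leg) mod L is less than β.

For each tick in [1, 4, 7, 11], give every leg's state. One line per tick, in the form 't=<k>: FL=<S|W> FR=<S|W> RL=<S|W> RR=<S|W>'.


t=1: FL=W FR=S RL=S RR=W
t=4: FL=S FR=W RL=W RR=S
t=7: FL=S FR=S RL=S RR=S
t=11: FL=S FR=S RL=S RR=S

t=1: phase=(7,3,3,7) vs β=6 → FL=W FR=S RL=S RR=W
t=4: phase=(2,6,6,2) vs β=6 → FL=S FR=W RL=W RR=S
t=7: phase=(5,1,1,5) vs β=6 → FL=S FR=S RL=S RR=S
t=11: phase=(1,5,5,1) vs β=6 → FL=S FR=S RL=S RR=S


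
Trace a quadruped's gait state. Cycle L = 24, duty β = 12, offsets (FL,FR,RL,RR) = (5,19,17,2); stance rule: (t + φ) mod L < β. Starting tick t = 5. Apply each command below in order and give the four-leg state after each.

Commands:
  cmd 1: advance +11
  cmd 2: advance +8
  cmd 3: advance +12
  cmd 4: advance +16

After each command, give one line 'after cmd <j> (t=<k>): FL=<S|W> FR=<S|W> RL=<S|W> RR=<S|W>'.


after cmd 1 (t=16): FL=W FR=S RL=S RR=W
after cmd 2 (t=24): FL=S FR=W RL=W RR=S
after cmd 3 (t=36): FL=W FR=S RL=S RR=W
after cmd 4 (t=52): FL=S FR=W RL=W RR=S

start t=5: FL=S FR=S RL=W RR=S
cmd 1: advance +11 → t=16, phase=(21,11,9,18) → FL=W FR=S RL=S RR=W
cmd 2: advance +8 → t=24, phase=(5,19,17,2) → FL=S FR=W RL=W RR=S
cmd 3: advance +12 → t=36, phase=(17,7,5,14) → FL=W FR=S RL=S RR=W
cmd 4: advance +16 → t=52, phase=(9,23,21,6) → FL=S FR=W RL=W RR=S


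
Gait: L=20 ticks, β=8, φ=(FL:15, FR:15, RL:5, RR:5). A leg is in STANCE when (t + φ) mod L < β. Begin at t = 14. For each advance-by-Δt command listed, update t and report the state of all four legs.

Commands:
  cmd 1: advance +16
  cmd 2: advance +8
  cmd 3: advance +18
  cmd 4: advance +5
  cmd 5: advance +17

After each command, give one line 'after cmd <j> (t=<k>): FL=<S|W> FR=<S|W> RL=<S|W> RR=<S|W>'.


start t=14: FL=W FR=W RL=W RR=W
cmd 1: advance +16 → t=30, phase=(5,5,15,15) → FL=S FR=S RL=W RR=W
cmd 2: advance +8 → t=38, phase=(13,13,3,3) → FL=W FR=W RL=S RR=S
cmd 3: advance +18 → t=56, phase=(11,11,1,1) → FL=W FR=W RL=S RR=S
cmd 4: advance +5 → t=61, phase=(16,16,6,6) → FL=W FR=W RL=S RR=S
cmd 5: advance +17 → t=78, phase=(13,13,3,3) → FL=W FR=W RL=S RR=S

after cmd 1 (t=30): FL=S FR=S RL=W RR=W
after cmd 2 (t=38): FL=W FR=W RL=S RR=S
after cmd 3 (t=56): FL=W FR=W RL=S RR=S
after cmd 4 (t=61): FL=W FR=W RL=S RR=S
after cmd 5 (t=78): FL=W FR=W RL=S RR=S


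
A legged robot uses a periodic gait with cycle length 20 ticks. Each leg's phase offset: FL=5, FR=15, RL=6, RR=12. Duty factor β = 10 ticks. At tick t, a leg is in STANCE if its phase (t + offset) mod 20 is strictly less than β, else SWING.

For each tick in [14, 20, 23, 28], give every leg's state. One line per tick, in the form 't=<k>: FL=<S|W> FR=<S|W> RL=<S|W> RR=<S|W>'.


t=14: phase=(19,9,0,6) vs β=10 → FL=W FR=S RL=S RR=S
t=20: phase=(5,15,6,12) vs β=10 → FL=S FR=W RL=S RR=W
t=23: phase=(8,18,9,15) vs β=10 → FL=S FR=W RL=S RR=W
t=28: phase=(13,3,14,0) vs β=10 → FL=W FR=S RL=W RR=S

t=14: FL=W FR=S RL=S RR=S
t=20: FL=S FR=W RL=S RR=W
t=23: FL=S FR=W RL=S RR=W
t=28: FL=W FR=S RL=W RR=S


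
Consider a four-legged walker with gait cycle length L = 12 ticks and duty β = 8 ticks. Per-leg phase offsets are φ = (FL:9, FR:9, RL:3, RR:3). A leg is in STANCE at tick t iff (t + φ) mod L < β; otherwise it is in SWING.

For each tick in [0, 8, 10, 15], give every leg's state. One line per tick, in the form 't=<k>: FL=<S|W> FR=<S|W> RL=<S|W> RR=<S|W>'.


t=0: FL=W FR=W RL=S RR=S
t=8: FL=S FR=S RL=W RR=W
t=10: FL=S FR=S RL=S RR=S
t=15: FL=S FR=S RL=S RR=S

t=0: phase=(9,9,3,3) vs β=8 → FL=W FR=W RL=S RR=S
t=8: phase=(5,5,11,11) vs β=8 → FL=S FR=S RL=W RR=W
t=10: phase=(7,7,1,1) vs β=8 → FL=S FR=S RL=S RR=S
t=15: phase=(0,0,6,6) vs β=8 → FL=S FR=S RL=S RR=S


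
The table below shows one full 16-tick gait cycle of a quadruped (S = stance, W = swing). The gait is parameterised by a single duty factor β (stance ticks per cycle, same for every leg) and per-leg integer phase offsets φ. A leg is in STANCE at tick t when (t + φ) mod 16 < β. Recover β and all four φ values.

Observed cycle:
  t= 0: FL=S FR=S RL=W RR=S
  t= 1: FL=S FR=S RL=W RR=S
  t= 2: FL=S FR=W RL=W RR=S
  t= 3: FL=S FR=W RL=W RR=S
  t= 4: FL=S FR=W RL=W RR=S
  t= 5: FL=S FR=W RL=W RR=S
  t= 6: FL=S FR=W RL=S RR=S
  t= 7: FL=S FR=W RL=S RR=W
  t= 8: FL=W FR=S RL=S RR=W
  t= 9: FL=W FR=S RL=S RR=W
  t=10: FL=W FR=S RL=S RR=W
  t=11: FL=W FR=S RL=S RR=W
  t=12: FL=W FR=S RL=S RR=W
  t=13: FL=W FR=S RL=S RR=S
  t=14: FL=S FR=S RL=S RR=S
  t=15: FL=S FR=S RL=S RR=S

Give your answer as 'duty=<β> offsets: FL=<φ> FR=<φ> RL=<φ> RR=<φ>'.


duty β = stance ticks per leg = 10
FL: stance ticks = 10; W→S at t=14 → φ=2
FR: stance ticks = 10; W→S at t=8 → φ=8
RL: stance ticks = 10; W→S at t=6 → φ=10
RR: stance ticks = 10; W→S at t=13 → φ=3

duty=10 offsets: FL=2 FR=8 RL=10 RR=3


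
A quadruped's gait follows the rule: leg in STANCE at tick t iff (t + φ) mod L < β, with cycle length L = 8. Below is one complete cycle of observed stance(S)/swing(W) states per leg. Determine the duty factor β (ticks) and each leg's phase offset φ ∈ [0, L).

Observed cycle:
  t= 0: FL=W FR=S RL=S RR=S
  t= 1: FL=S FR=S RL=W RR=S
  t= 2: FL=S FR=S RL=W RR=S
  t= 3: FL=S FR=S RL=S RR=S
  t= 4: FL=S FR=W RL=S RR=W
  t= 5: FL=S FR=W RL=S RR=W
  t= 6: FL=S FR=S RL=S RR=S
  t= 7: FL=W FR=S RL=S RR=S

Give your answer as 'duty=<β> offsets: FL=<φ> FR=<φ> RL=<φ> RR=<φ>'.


duty=6 offsets: FL=7 FR=2 RL=5 RR=2

duty β = stance ticks per leg = 6
FL: stance ticks = 6; W→S at t=1 → φ=7
FR: stance ticks = 6; W→S at t=6 → φ=2
RL: stance ticks = 6; W→S at t=3 → φ=5
RR: stance ticks = 6; W→S at t=6 → φ=2


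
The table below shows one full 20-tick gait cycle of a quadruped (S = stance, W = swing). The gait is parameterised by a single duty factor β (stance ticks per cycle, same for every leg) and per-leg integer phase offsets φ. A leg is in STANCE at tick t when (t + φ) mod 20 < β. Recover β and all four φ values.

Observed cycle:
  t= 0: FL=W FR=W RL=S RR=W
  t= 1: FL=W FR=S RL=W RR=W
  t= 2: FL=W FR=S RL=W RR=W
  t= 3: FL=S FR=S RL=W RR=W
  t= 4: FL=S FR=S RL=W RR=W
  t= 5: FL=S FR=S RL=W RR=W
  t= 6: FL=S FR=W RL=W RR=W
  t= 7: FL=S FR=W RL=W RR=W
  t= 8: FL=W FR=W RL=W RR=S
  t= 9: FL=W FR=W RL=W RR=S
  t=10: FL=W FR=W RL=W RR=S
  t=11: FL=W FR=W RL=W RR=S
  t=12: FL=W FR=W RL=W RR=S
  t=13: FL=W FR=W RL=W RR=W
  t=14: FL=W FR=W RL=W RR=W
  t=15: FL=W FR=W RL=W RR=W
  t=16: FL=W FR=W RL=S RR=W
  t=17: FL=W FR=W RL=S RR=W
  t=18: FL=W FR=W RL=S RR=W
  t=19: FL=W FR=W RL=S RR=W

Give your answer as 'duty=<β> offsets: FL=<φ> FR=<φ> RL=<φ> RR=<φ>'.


duty β = stance ticks per leg = 5
FL: stance ticks = 5; W→S at t=3 → φ=17
FR: stance ticks = 5; W→S at t=1 → φ=19
RL: stance ticks = 5; W→S at t=16 → φ=4
RR: stance ticks = 5; W→S at t=8 → φ=12

duty=5 offsets: FL=17 FR=19 RL=4 RR=12


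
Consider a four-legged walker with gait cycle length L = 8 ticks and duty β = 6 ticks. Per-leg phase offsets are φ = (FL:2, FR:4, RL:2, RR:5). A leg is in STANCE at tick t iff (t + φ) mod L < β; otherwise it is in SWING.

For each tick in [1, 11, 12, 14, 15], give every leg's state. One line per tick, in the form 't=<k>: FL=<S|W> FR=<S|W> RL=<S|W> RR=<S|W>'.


t=1: phase=(3,5,3,6) vs β=6 → FL=S FR=S RL=S RR=W
t=11: phase=(5,7,5,0) vs β=6 → FL=S FR=W RL=S RR=S
t=12: phase=(6,0,6,1) vs β=6 → FL=W FR=S RL=W RR=S
t=14: phase=(0,2,0,3) vs β=6 → FL=S FR=S RL=S RR=S
t=15: phase=(1,3,1,4) vs β=6 → FL=S FR=S RL=S RR=S

t=1: FL=S FR=S RL=S RR=W
t=11: FL=S FR=W RL=S RR=S
t=12: FL=W FR=S RL=W RR=S
t=14: FL=S FR=S RL=S RR=S
t=15: FL=S FR=S RL=S RR=S


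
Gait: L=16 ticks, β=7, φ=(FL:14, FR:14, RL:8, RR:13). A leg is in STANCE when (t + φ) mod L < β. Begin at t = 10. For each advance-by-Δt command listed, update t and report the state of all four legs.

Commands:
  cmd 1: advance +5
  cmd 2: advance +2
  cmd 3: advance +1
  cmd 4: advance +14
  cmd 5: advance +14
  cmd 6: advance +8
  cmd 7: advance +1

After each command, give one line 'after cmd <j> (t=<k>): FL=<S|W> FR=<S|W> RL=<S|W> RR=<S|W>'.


after cmd 1 (t=15): FL=W FR=W RL=W RR=W
after cmd 2 (t=17): FL=W FR=W RL=W RR=W
after cmd 3 (t=18): FL=S FR=S RL=W RR=W
after cmd 4 (t=32): FL=W FR=W RL=W RR=W
after cmd 5 (t=46): FL=W FR=W RL=S RR=W
after cmd 6 (t=54): FL=S FR=S RL=W RR=S
after cmd 7 (t=55): FL=S FR=S RL=W RR=S

start t=10: FL=W FR=W RL=S RR=W
cmd 1: advance +5 → t=15, phase=(13,13,7,12) → FL=W FR=W RL=W RR=W
cmd 2: advance +2 → t=17, phase=(15,15,9,14) → FL=W FR=W RL=W RR=W
cmd 3: advance +1 → t=18, phase=(0,0,10,15) → FL=S FR=S RL=W RR=W
cmd 4: advance +14 → t=32, phase=(14,14,8,13) → FL=W FR=W RL=W RR=W
cmd 5: advance +14 → t=46, phase=(12,12,6,11) → FL=W FR=W RL=S RR=W
cmd 6: advance +8 → t=54, phase=(4,4,14,3) → FL=S FR=S RL=W RR=S
cmd 7: advance +1 → t=55, phase=(5,5,15,4) → FL=S FR=S RL=W RR=S


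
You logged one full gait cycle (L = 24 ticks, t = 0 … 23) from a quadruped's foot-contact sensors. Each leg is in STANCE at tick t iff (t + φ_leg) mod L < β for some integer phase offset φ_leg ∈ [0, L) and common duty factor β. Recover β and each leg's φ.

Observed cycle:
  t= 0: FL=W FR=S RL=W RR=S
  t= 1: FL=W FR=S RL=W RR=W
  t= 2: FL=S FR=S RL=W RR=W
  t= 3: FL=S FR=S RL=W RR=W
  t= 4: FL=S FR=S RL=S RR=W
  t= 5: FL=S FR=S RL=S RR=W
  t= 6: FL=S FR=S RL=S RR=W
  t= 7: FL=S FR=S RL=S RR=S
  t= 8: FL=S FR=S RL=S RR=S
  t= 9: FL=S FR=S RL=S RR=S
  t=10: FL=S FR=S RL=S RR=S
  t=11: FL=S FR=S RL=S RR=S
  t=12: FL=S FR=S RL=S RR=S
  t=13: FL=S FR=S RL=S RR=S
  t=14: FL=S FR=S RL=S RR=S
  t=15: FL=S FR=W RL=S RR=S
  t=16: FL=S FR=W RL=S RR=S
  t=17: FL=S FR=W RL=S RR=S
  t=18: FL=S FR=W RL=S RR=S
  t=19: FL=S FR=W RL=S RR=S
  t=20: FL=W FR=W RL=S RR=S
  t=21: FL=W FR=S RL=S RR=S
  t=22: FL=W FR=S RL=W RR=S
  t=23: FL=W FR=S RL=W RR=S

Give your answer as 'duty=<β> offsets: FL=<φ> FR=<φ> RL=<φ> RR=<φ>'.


duty=18 offsets: FL=22 FR=3 RL=20 RR=17

duty β = stance ticks per leg = 18
FL: stance ticks = 18; W→S at t=2 → φ=22
FR: stance ticks = 18; W→S at t=21 → φ=3
RL: stance ticks = 18; W→S at t=4 → φ=20
RR: stance ticks = 18; W→S at t=7 → φ=17


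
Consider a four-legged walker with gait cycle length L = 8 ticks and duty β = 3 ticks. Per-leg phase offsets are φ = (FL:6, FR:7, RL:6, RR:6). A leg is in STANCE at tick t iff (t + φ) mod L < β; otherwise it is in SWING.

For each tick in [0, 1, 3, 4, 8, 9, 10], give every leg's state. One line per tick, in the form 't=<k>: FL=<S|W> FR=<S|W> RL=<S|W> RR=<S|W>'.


t=0: FL=W FR=W RL=W RR=W
t=1: FL=W FR=S RL=W RR=W
t=3: FL=S FR=S RL=S RR=S
t=4: FL=S FR=W RL=S RR=S
t=8: FL=W FR=W RL=W RR=W
t=9: FL=W FR=S RL=W RR=W
t=10: FL=S FR=S RL=S RR=S

t=0: phase=(6,7,6,6) vs β=3 → FL=W FR=W RL=W RR=W
t=1: phase=(7,0,7,7) vs β=3 → FL=W FR=S RL=W RR=W
t=3: phase=(1,2,1,1) vs β=3 → FL=S FR=S RL=S RR=S
t=4: phase=(2,3,2,2) vs β=3 → FL=S FR=W RL=S RR=S
t=8: phase=(6,7,6,6) vs β=3 → FL=W FR=W RL=W RR=W
t=9: phase=(7,0,7,7) vs β=3 → FL=W FR=S RL=W RR=W
t=10: phase=(0,1,0,0) vs β=3 → FL=S FR=S RL=S RR=S


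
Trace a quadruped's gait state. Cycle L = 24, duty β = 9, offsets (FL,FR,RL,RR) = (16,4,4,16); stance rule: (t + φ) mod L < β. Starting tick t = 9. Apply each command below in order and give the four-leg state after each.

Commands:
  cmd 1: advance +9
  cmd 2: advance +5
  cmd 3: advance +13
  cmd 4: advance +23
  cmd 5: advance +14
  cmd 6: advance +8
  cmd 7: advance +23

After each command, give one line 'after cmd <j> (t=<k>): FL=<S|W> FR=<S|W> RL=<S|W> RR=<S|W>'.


start t=9: FL=S FR=W RL=W RR=S
cmd 1: advance +9 → t=18, phase=(10,22,22,10) → FL=W FR=W RL=W RR=W
cmd 2: advance +5 → t=23, phase=(15,3,3,15) → FL=W FR=S RL=S RR=W
cmd 3: advance +13 → t=36, phase=(4,16,16,4) → FL=S FR=W RL=W RR=S
cmd 4: advance +23 → t=59, phase=(3,15,15,3) → FL=S FR=W RL=W RR=S
cmd 5: advance +14 → t=73, phase=(17,5,5,17) → FL=W FR=S RL=S RR=W
cmd 6: advance +8 → t=81, phase=(1,13,13,1) → FL=S FR=W RL=W RR=S
cmd 7: advance +23 → t=104, phase=(0,12,12,0) → FL=S FR=W RL=W RR=S

after cmd 1 (t=18): FL=W FR=W RL=W RR=W
after cmd 2 (t=23): FL=W FR=S RL=S RR=W
after cmd 3 (t=36): FL=S FR=W RL=W RR=S
after cmd 4 (t=59): FL=S FR=W RL=W RR=S
after cmd 5 (t=73): FL=W FR=S RL=S RR=W
after cmd 6 (t=81): FL=S FR=W RL=W RR=S
after cmd 7 (t=104): FL=S FR=W RL=W RR=S


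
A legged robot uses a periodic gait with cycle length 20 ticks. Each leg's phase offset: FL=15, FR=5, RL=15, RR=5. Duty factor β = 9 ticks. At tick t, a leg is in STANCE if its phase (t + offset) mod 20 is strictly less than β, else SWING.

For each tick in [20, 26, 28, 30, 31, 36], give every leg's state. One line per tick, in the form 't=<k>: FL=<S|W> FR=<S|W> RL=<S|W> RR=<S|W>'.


t=20: phase=(15,5,15,5) vs β=9 → FL=W FR=S RL=W RR=S
t=26: phase=(1,11,1,11) vs β=9 → FL=S FR=W RL=S RR=W
t=28: phase=(3,13,3,13) vs β=9 → FL=S FR=W RL=S RR=W
t=30: phase=(5,15,5,15) vs β=9 → FL=S FR=W RL=S RR=W
t=31: phase=(6,16,6,16) vs β=9 → FL=S FR=W RL=S RR=W
t=36: phase=(11,1,11,1) vs β=9 → FL=W FR=S RL=W RR=S

t=20: FL=W FR=S RL=W RR=S
t=26: FL=S FR=W RL=S RR=W
t=28: FL=S FR=W RL=S RR=W
t=30: FL=S FR=W RL=S RR=W
t=31: FL=S FR=W RL=S RR=W
t=36: FL=W FR=S RL=W RR=S
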